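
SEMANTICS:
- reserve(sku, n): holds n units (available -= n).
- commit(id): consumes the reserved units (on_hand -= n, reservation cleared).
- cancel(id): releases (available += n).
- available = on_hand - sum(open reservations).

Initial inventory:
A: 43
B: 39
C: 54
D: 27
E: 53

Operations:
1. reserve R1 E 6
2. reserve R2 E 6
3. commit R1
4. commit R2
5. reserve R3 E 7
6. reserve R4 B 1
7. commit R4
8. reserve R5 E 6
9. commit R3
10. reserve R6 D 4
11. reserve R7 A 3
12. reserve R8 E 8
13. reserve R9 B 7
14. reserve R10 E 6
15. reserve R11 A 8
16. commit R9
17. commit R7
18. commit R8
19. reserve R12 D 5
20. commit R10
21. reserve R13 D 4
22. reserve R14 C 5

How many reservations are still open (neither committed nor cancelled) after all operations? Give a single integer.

Step 1: reserve R1 E 6 -> on_hand[A=43 B=39 C=54 D=27 E=53] avail[A=43 B=39 C=54 D=27 E=47] open={R1}
Step 2: reserve R2 E 6 -> on_hand[A=43 B=39 C=54 D=27 E=53] avail[A=43 B=39 C=54 D=27 E=41] open={R1,R2}
Step 3: commit R1 -> on_hand[A=43 B=39 C=54 D=27 E=47] avail[A=43 B=39 C=54 D=27 E=41] open={R2}
Step 4: commit R2 -> on_hand[A=43 B=39 C=54 D=27 E=41] avail[A=43 B=39 C=54 D=27 E=41] open={}
Step 5: reserve R3 E 7 -> on_hand[A=43 B=39 C=54 D=27 E=41] avail[A=43 B=39 C=54 D=27 E=34] open={R3}
Step 6: reserve R4 B 1 -> on_hand[A=43 B=39 C=54 D=27 E=41] avail[A=43 B=38 C=54 D=27 E=34] open={R3,R4}
Step 7: commit R4 -> on_hand[A=43 B=38 C=54 D=27 E=41] avail[A=43 B=38 C=54 D=27 E=34] open={R3}
Step 8: reserve R5 E 6 -> on_hand[A=43 B=38 C=54 D=27 E=41] avail[A=43 B=38 C=54 D=27 E=28] open={R3,R5}
Step 9: commit R3 -> on_hand[A=43 B=38 C=54 D=27 E=34] avail[A=43 B=38 C=54 D=27 E=28] open={R5}
Step 10: reserve R6 D 4 -> on_hand[A=43 B=38 C=54 D=27 E=34] avail[A=43 B=38 C=54 D=23 E=28] open={R5,R6}
Step 11: reserve R7 A 3 -> on_hand[A=43 B=38 C=54 D=27 E=34] avail[A=40 B=38 C=54 D=23 E=28] open={R5,R6,R7}
Step 12: reserve R8 E 8 -> on_hand[A=43 B=38 C=54 D=27 E=34] avail[A=40 B=38 C=54 D=23 E=20] open={R5,R6,R7,R8}
Step 13: reserve R9 B 7 -> on_hand[A=43 B=38 C=54 D=27 E=34] avail[A=40 B=31 C=54 D=23 E=20] open={R5,R6,R7,R8,R9}
Step 14: reserve R10 E 6 -> on_hand[A=43 B=38 C=54 D=27 E=34] avail[A=40 B=31 C=54 D=23 E=14] open={R10,R5,R6,R7,R8,R9}
Step 15: reserve R11 A 8 -> on_hand[A=43 B=38 C=54 D=27 E=34] avail[A=32 B=31 C=54 D=23 E=14] open={R10,R11,R5,R6,R7,R8,R9}
Step 16: commit R9 -> on_hand[A=43 B=31 C=54 D=27 E=34] avail[A=32 B=31 C=54 D=23 E=14] open={R10,R11,R5,R6,R7,R8}
Step 17: commit R7 -> on_hand[A=40 B=31 C=54 D=27 E=34] avail[A=32 B=31 C=54 D=23 E=14] open={R10,R11,R5,R6,R8}
Step 18: commit R8 -> on_hand[A=40 B=31 C=54 D=27 E=26] avail[A=32 B=31 C=54 D=23 E=14] open={R10,R11,R5,R6}
Step 19: reserve R12 D 5 -> on_hand[A=40 B=31 C=54 D=27 E=26] avail[A=32 B=31 C=54 D=18 E=14] open={R10,R11,R12,R5,R6}
Step 20: commit R10 -> on_hand[A=40 B=31 C=54 D=27 E=20] avail[A=32 B=31 C=54 D=18 E=14] open={R11,R12,R5,R6}
Step 21: reserve R13 D 4 -> on_hand[A=40 B=31 C=54 D=27 E=20] avail[A=32 B=31 C=54 D=14 E=14] open={R11,R12,R13,R5,R6}
Step 22: reserve R14 C 5 -> on_hand[A=40 B=31 C=54 D=27 E=20] avail[A=32 B=31 C=49 D=14 E=14] open={R11,R12,R13,R14,R5,R6}
Open reservations: ['R11', 'R12', 'R13', 'R14', 'R5', 'R6'] -> 6

Answer: 6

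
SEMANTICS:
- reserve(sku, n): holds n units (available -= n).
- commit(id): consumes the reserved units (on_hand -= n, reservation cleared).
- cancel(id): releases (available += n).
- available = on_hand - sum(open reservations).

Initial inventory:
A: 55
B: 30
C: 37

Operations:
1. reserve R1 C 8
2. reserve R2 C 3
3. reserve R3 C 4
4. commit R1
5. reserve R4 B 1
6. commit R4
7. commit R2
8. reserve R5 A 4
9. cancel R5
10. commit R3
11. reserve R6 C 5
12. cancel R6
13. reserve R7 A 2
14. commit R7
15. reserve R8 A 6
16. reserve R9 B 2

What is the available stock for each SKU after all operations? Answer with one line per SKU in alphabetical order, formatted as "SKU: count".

Answer: A: 47
B: 27
C: 22

Derivation:
Step 1: reserve R1 C 8 -> on_hand[A=55 B=30 C=37] avail[A=55 B=30 C=29] open={R1}
Step 2: reserve R2 C 3 -> on_hand[A=55 B=30 C=37] avail[A=55 B=30 C=26] open={R1,R2}
Step 3: reserve R3 C 4 -> on_hand[A=55 B=30 C=37] avail[A=55 B=30 C=22] open={R1,R2,R3}
Step 4: commit R1 -> on_hand[A=55 B=30 C=29] avail[A=55 B=30 C=22] open={R2,R3}
Step 5: reserve R4 B 1 -> on_hand[A=55 B=30 C=29] avail[A=55 B=29 C=22] open={R2,R3,R4}
Step 6: commit R4 -> on_hand[A=55 B=29 C=29] avail[A=55 B=29 C=22] open={R2,R3}
Step 7: commit R2 -> on_hand[A=55 B=29 C=26] avail[A=55 B=29 C=22] open={R3}
Step 8: reserve R5 A 4 -> on_hand[A=55 B=29 C=26] avail[A=51 B=29 C=22] open={R3,R5}
Step 9: cancel R5 -> on_hand[A=55 B=29 C=26] avail[A=55 B=29 C=22] open={R3}
Step 10: commit R3 -> on_hand[A=55 B=29 C=22] avail[A=55 B=29 C=22] open={}
Step 11: reserve R6 C 5 -> on_hand[A=55 B=29 C=22] avail[A=55 B=29 C=17] open={R6}
Step 12: cancel R6 -> on_hand[A=55 B=29 C=22] avail[A=55 B=29 C=22] open={}
Step 13: reserve R7 A 2 -> on_hand[A=55 B=29 C=22] avail[A=53 B=29 C=22] open={R7}
Step 14: commit R7 -> on_hand[A=53 B=29 C=22] avail[A=53 B=29 C=22] open={}
Step 15: reserve R8 A 6 -> on_hand[A=53 B=29 C=22] avail[A=47 B=29 C=22] open={R8}
Step 16: reserve R9 B 2 -> on_hand[A=53 B=29 C=22] avail[A=47 B=27 C=22] open={R8,R9}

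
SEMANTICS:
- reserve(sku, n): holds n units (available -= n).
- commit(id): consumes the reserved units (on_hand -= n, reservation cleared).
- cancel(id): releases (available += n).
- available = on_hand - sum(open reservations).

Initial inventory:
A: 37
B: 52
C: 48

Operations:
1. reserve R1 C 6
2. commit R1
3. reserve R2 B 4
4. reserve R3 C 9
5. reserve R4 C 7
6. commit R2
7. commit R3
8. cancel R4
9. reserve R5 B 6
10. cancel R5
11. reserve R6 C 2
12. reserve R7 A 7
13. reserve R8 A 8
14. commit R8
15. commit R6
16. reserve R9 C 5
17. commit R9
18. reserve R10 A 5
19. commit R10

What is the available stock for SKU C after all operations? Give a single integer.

Answer: 26

Derivation:
Step 1: reserve R1 C 6 -> on_hand[A=37 B=52 C=48] avail[A=37 B=52 C=42] open={R1}
Step 2: commit R1 -> on_hand[A=37 B=52 C=42] avail[A=37 B=52 C=42] open={}
Step 3: reserve R2 B 4 -> on_hand[A=37 B=52 C=42] avail[A=37 B=48 C=42] open={R2}
Step 4: reserve R3 C 9 -> on_hand[A=37 B=52 C=42] avail[A=37 B=48 C=33] open={R2,R3}
Step 5: reserve R4 C 7 -> on_hand[A=37 B=52 C=42] avail[A=37 B=48 C=26] open={R2,R3,R4}
Step 6: commit R2 -> on_hand[A=37 B=48 C=42] avail[A=37 B=48 C=26] open={R3,R4}
Step 7: commit R3 -> on_hand[A=37 B=48 C=33] avail[A=37 B=48 C=26] open={R4}
Step 8: cancel R4 -> on_hand[A=37 B=48 C=33] avail[A=37 B=48 C=33] open={}
Step 9: reserve R5 B 6 -> on_hand[A=37 B=48 C=33] avail[A=37 B=42 C=33] open={R5}
Step 10: cancel R5 -> on_hand[A=37 B=48 C=33] avail[A=37 B=48 C=33] open={}
Step 11: reserve R6 C 2 -> on_hand[A=37 B=48 C=33] avail[A=37 B=48 C=31] open={R6}
Step 12: reserve R7 A 7 -> on_hand[A=37 B=48 C=33] avail[A=30 B=48 C=31] open={R6,R7}
Step 13: reserve R8 A 8 -> on_hand[A=37 B=48 C=33] avail[A=22 B=48 C=31] open={R6,R7,R8}
Step 14: commit R8 -> on_hand[A=29 B=48 C=33] avail[A=22 B=48 C=31] open={R6,R7}
Step 15: commit R6 -> on_hand[A=29 B=48 C=31] avail[A=22 B=48 C=31] open={R7}
Step 16: reserve R9 C 5 -> on_hand[A=29 B=48 C=31] avail[A=22 B=48 C=26] open={R7,R9}
Step 17: commit R9 -> on_hand[A=29 B=48 C=26] avail[A=22 B=48 C=26] open={R7}
Step 18: reserve R10 A 5 -> on_hand[A=29 B=48 C=26] avail[A=17 B=48 C=26] open={R10,R7}
Step 19: commit R10 -> on_hand[A=24 B=48 C=26] avail[A=17 B=48 C=26] open={R7}
Final available[C] = 26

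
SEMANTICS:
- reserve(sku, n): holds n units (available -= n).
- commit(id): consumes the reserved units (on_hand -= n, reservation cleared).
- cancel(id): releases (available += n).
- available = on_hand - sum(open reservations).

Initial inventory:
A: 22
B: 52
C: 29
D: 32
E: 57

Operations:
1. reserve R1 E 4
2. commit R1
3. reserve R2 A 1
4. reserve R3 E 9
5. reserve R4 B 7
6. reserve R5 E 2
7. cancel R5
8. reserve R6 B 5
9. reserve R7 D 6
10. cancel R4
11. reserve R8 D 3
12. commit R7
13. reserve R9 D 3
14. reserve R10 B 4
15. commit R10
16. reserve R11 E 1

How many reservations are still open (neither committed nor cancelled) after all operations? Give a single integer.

Answer: 6

Derivation:
Step 1: reserve R1 E 4 -> on_hand[A=22 B=52 C=29 D=32 E=57] avail[A=22 B=52 C=29 D=32 E=53] open={R1}
Step 2: commit R1 -> on_hand[A=22 B=52 C=29 D=32 E=53] avail[A=22 B=52 C=29 D=32 E=53] open={}
Step 3: reserve R2 A 1 -> on_hand[A=22 B=52 C=29 D=32 E=53] avail[A=21 B=52 C=29 D=32 E=53] open={R2}
Step 4: reserve R3 E 9 -> on_hand[A=22 B=52 C=29 D=32 E=53] avail[A=21 B=52 C=29 D=32 E=44] open={R2,R3}
Step 5: reserve R4 B 7 -> on_hand[A=22 B=52 C=29 D=32 E=53] avail[A=21 B=45 C=29 D=32 E=44] open={R2,R3,R4}
Step 6: reserve R5 E 2 -> on_hand[A=22 B=52 C=29 D=32 E=53] avail[A=21 B=45 C=29 D=32 E=42] open={R2,R3,R4,R5}
Step 7: cancel R5 -> on_hand[A=22 B=52 C=29 D=32 E=53] avail[A=21 B=45 C=29 D=32 E=44] open={R2,R3,R4}
Step 8: reserve R6 B 5 -> on_hand[A=22 B=52 C=29 D=32 E=53] avail[A=21 B=40 C=29 D=32 E=44] open={R2,R3,R4,R6}
Step 9: reserve R7 D 6 -> on_hand[A=22 B=52 C=29 D=32 E=53] avail[A=21 B=40 C=29 D=26 E=44] open={R2,R3,R4,R6,R7}
Step 10: cancel R4 -> on_hand[A=22 B=52 C=29 D=32 E=53] avail[A=21 B=47 C=29 D=26 E=44] open={R2,R3,R6,R7}
Step 11: reserve R8 D 3 -> on_hand[A=22 B=52 C=29 D=32 E=53] avail[A=21 B=47 C=29 D=23 E=44] open={R2,R3,R6,R7,R8}
Step 12: commit R7 -> on_hand[A=22 B=52 C=29 D=26 E=53] avail[A=21 B=47 C=29 D=23 E=44] open={R2,R3,R6,R8}
Step 13: reserve R9 D 3 -> on_hand[A=22 B=52 C=29 D=26 E=53] avail[A=21 B=47 C=29 D=20 E=44] open={R2,R3,R6,R8,R9}
Step 14: reserve R10 B 4 -> on_hand[A=22 B=52 C=29 D=26 E=53] avail[A=21 B=43 C=29 D=20 E=44] open={R10,R2,R3,R6,R8,R9}
Step 15: commit R10 -> on_hand[A=22 B=48 C=29 D=26 E=53] avail[A=21 B=43 C=29 D=20 E=44] open={R2,R3,R6,R8,R9}
Step 16: reserve R11 E 1 -> on_hand[A=22 B=48 C=29 D=26 E=53] avail[A=21 B=43 C=29 D=20 E=43] open={R11,R2,R3,R6,R8,R9}
Open reservations: ['R11', 'R2', 'R3', 'R6', 'R8', 'R9'] -> 6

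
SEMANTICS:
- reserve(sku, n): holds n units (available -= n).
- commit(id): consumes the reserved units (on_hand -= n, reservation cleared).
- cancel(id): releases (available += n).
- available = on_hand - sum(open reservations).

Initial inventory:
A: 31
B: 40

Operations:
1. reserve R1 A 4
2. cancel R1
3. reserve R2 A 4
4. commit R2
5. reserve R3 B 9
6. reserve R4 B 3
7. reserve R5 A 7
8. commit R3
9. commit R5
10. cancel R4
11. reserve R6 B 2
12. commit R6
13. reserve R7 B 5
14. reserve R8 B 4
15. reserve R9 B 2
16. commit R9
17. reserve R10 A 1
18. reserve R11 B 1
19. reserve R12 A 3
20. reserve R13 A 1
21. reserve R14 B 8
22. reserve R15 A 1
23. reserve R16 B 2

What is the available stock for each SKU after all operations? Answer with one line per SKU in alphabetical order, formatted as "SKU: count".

Step 1: reserve R1 A 4 -> on_hand[A=31 B=40] avail[A=27 B=40] open={R1}
Step 2: cancel R1 -> on_hand[A=31 B=40] avail[A=31 B=40] open={}
Step 3: reserve R2 A 4 -> on_hand[A=31 B=40] avail[A=27 B=40] open={R2}
Step 4: commit R2 -> on_hand[A=27 B=40] avail[A=27 B=40] open={}
Step 5: reserve R3 B 9 -> on_hand[A=27 B=40] avail[A=27 B=31] open={R3}
Step 6: reserve R4 B 3 -> on_hand[A=27 B=40] avail[A=27 B=28] open={R3,R4}
Step 7: reserve R5 A 7 -> on_hand[A=27 B=40] avail[A=20 B=28] open={R3,R4,R5}
Step 8: commit R3 -> on_hand[A=27 B=31] avail[A=20 B=28] open={R4,R5}
Step 9: commit R5 -> on_hand[A=20 B=31] avail[A=20 B=28] open={R4}
Step 10: cancel R4 -> on_hand[A=20 B=31] avail[A=20 B=31] open={}
Step 11: reserve R6 B 2 -> on_hand[A=20 B=31] avail[A=20 B=29] open={R6}
Step 12: commit R6 -> on_hand[A=20 B=29] avail[A=20 B=29] open={}
Step 13: reserve R7 B 5 -> on_hand[A=20 B=29] avail[A=20 B=24] open={R7}
Step 14: reserve R8 B 4 -> on_hand[A=20 B=29] avail[A=20 B=20] open={R7,R8}
Step 15: reserve R9 B 2 -> on_hand[A=20 B=29] avail[A=20 B=18] open={R7,R8,R9}
Step 16: commit R9 -> on_hand[A=20 B=27] avail[A=20 B=18] open={R7,R8}
Step 17: reserve R10 A 1 -> on_hand[A=20 B=27] avail[A=19 B=18] open={R10,R7,R8}
Step 18: reserve R11 B 1 -> on_hand[A=20 B=27] avail[A=19 B=17] open={R10,R11,R7,R8}
Step 19: reserve R12 A 3 -> on_hand[A=20 B=27] avail[A=16 B=17] open={R10,R11,R12,R7,R8}
Step 20: reserve R13 A 1 -> on_hand[A=20 B=27] avail[A=15 B=17] open={R10,R11,R12,R13,R7,R8}
Step 21: reserve R14 B 8 -> on_hand[A=20 B=27] avail[A=15 B=9] open={R10,R11,R12,R13,R14,R7,R8}
Step 22: reserve R15 A 1 -> on_hand[A=20 B=27] avail[A=14 B=9] open={R10,R11,R12,R13,R14,R15,R7,R8}
Step 23: reserve R16 B 2 -> on_hand[A=20 B=27] avail[A=14 B=7] open={R10,R11,R12,R13,R14,R15,R16,R7,R8}

Answer: A: 14
B: 7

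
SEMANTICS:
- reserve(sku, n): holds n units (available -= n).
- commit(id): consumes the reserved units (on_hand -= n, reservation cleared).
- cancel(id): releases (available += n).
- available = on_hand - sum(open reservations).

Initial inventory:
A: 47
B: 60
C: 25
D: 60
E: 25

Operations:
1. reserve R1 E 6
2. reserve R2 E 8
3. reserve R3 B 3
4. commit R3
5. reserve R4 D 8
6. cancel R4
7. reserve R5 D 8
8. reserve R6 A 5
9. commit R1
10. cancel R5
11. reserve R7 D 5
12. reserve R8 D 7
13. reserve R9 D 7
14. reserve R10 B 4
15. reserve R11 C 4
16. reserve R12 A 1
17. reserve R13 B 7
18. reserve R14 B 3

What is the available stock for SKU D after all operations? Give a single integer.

Answer: 41

Derivation:
Step 1: reserve R1 E 6 -> on_hand[A=47 B=60 C=25 D=60 E=25] avail[A=47 B=60 C=25 D=60 E=19] open={R1}
Step 2: reserve R2 E 8 -> on_hand[A=47 B=60 C=25 D=60 E=25] avail[A=47 B=60 C=25 D=60 E=11] open={R1,R2}
Step 3: reserve R3 B 3 -> on_hand[A=47 B=60 C=25 D=60 E=25] avail[A=47 B=57 C=25 D=60 E=11] open={R1,R2,R3}
Step 4: commit R3 -> on_hand[A=47 B=57 C=25 D=60 E=25] avail[A=47 B=57 C=25 D=60 E=11] open={R1,R2}
Step 5: reserve R4 D 8 -> on_hand[A=47 B=57 C=25 D=60 E=25] avail[A=47 B=57 C=25 D=52 E=11] open={R1,R2,R4}
Step 6: cancel R4 -> on_hand[A=47 B=57 C=25 D=60 E=25] avail[A=47 B=57 C=25 D=60 E=11] open={R1,R2}
Step 7: reserve R5 D 8 -> on_hand[A=47 B=57 C=25 D=60 E=25] avail[A=47 B=57 C=25 D=52 E=11] open={R1,R2,R5}
Step 8: reserve R6 A 5 -> on_hand[A=47 B=57 C=25 D=60 E=25] avail[A=42 B=57 C=25 D=52 E=11] open={R1,R2,R5,R6}
Step 9: commit R1 -> on_hand[A=47 B=57 C=25 D=60 E=19] avail[A=42 B=57 C=25 D=52 E=11] open={R2,R5,R6}
Step 10: cancel R5 -> on_hand[A=47 B=57 C=25 D=60 E=19] avail[A=42 B=57 C=25 D=60 E=11] open={R2,R6}
Step 11: reserve R7 D 5 -> on_hand[A=47 B=57 C=25 D=60 E=19] avail[A=42 B=57 C=25 D=55 E=11] open={R2,R6,R7}
Step 12: reserve R8 D 7 -> on_hand[A=47 B=57 C=25 D=60 E=19] avail[A=42 B=57 C=25 D=48 E=11] open={R2,R6,R7,R8}
Step 13: reserve R9 D 7 -> on_hand[A=47 B=57 C=25 D=60 E=19] avail[A=42 B=57 C=25 D=41 E=11] open={R2,R6,R7,R8,R9}
Step 14: reserve R10 B 4 -> on_hand[A=47 B=57 C=25 D=60 E=19] avail[A=42 B=53 C=25 D=41 E=11] open={R10,R2,R6,R7,R8,R9}
Step 15: reserve R11 C 4 -> on_hand[A=47 B=57 C=25 D=60 E=19] avail[A=42 B=53 C=21 D=41 E=11] open={R10,R11,R2,R6,R7,R8,R9}
Step 16: reserve R12 A 1 -> on_hand[A=47 B=57 C=25 D=60 E=19] avail[A=41 B=53 C=21 D=41 E=11] open={R10,R11,R12,R2,R6,R7,R8,R9}
Step 17: reserve R13 B 7 -> on_hand[A=47 B=57 C=25 D=60 E=19] avail[A=41 B=46 C=21 D=41 E=11] open={R10,R11,R12,R13,R2,R6,R7,R8,R9}
Step 18: reserve R14 B 3 -> on_hand[A=47 B=57 C=25 D=60 E=19] avail[A=41 B=43 C=21 D=41 E=11] open={R10,R11,R12,R13,R14,R2,R6,R7,R8,R9}
Final available[D] = 41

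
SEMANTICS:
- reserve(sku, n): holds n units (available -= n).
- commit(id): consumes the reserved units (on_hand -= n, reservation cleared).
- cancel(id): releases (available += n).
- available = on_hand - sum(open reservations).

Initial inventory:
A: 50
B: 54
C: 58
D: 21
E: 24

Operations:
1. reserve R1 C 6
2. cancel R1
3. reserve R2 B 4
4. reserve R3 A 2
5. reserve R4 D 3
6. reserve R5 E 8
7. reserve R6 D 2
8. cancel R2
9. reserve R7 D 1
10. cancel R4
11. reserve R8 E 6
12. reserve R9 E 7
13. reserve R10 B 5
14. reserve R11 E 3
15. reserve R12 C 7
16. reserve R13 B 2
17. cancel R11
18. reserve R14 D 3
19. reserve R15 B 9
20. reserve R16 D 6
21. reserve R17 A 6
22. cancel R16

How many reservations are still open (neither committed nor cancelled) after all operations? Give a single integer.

Step 1: reserve R1 C 6 -> on_hand[A=50 B=54 C=58 D=21 E=24] avail[A=50 B=54 C=52 D=21 E=24] open={R1}
Step 2: cancel R1 -> on_hand[A=50 B=54 C=58 D=21 E=24] avail[A=50 B=54 C=58 D=21 E=24] open={}
Step 3: reserve R2 B 4 -> on_hand[A=50 B=54 C=58 D=21 E=24] avail[A=50 B=50 C=58 D=21 E=24] open={R2}
Step 4: reserve R3 A 2 -> on_hand[A=50 B=54 C=58 D=21 E=24] avail[A=48 B=50 C=58 D=21 E=24] open={R2,R3}
Step 5: reserve R4 D 3 -> on_hand[A=50 B=54 C=58 D=21 E=24] avail[A=48 B=50 C=58 D=18 E=24] open={R2,R3,R4}
Step 6: reserve R5 E 8 -> on_hand[A=50 B=54 C=58 D=21 E=24] avail[A=48 B=50 C=58 D=18 E=16] open={R2,R3,R4,R5}
Step 7: reserve R6 D 2 -> on_hand[A=50 B=54 C=58 D=21 E=24] avail[A=48 B=50 C=58 D=16 E=16] open={R2,R3,R4,R5,R6}
Step 8: cancel R2 -> on_hand[A=50 B=54 C=58 D=21 E=24] avail[A=48 B=54 C=58 D=16 E=16] open={R3,R4,R5,R6}
Step 9: reserve R7 D 1 -> on_hand[A=50 B=54 C=58 D=21 E=24] avail[A=48 B=54 C=58 D=15 E=16] open={R3,R4,R5,R6,R7}
Step 10: cancel R4 -> on_hand[A=50 B=54 C=58 D=21 E=24] avail[A=48 B=54 C=58 D=18 E=16] open={R3,R5,R6,R7}
Step 11: reserve R8 E 6 -> on_hand[A=50 B=54 C=58 D=21 E=24] avail[A=48 B=54 C=58 D=18 E=10] open={R3,R5,R6,R7,R8}
Step 12: reserve R9 E 7 -> on_hand[A=50 B=54 C=58 D=21 E=24] avail[A=48 B=54 C=58 D=18 E=3] open={R3,R5,R6,R7,R8,R9}
Step 13: reserve R10 B 5 -> on_hand[A=50 B=54 C=58 D=21 E=24] avail[A=48 B=49 C=58 D=18 E=3] open={R10,R3,R5,R6,R7,R8,R9}
Step 14: reserve R11 E 3 -> on_hand[A=50 B=54 C=58 D=21 E=24] avail[A=48 B=49 C=58 D=18 E=0] open={R10,R11,R3,R5,R6,R7,R8,R9}
Step 15: reserve R12 C 7 -> on_hand[A=50 B=54 C=58 D=21 E=24] avail[A=48 B=49 C=51 D=18 E=0] open={R10,R11,R12,R3,R5,R6,R7,R8,R9}
Step 16: reserve R13 B 2 -> on_hand[A=50 B=54 C=58 D=21 E=24] avail[A=48 B=47 C=51 D=18 E=0] open={R10,R11,R12,R13,R3,R5,R6,R7,R8,R9}
Step 17: cancel R11 -> on_hand[A=50 B=54 C=58 D=21 E=24] avail[A=48 B=47 C=51 D=18 E=3] open={R10,R12,R13,R3,R5,R6,R7,R8,R9}
Step 18: reserve R14 D 3 -> on_hand[A=50 B=54 C=58 D=21 E=24] avail[A=48 B=47 C=51 D=15 E=3] open={R10,R12,R13,R14,R3,R5,R6,R7,R8,R9}
Step 19: reserve R15 B 9 -> on_hand[A=50 B=54 C=58 D=21 E=24] avail[A=48 B=38 C=51 D=15 E=3] open={R10,R12,R13,R14,R15,R3,R5,R6,R7,R8,R9}
Step 20: reserve R16 D 6 -> on_hand[A=50 B=54 C=58 D=21 E=24] avail[A=48 B=38 C=51 D=9 E=3] open={R10,R12,R13,R14,R15,R16,R3,R5,R6,R7,R8,R9}
Step 21: reserve R17 A 6 -> on_hand[A=50 B=54 C=58 D=21 E=24] avail[A=42 B=38 C=51 D=9 E=3] open={R10,R12,R13,R14,R15,R16,R17,R3,R5,R6,R7,R8,R9}
Step 22: cancel R16 -> on_hand[A=50 B=54 C=58 D=21 E=24] avail[A=42 B=38 C=51 D=15 E=3] open={R10,R12,R13,R14,R15,R17,R3,R5,R6,R7,R8,R9}
Open reservations: ['R10', 'R12', 'R13', 'R14', 'R15', 'R17', 'R3', 'R5', 'R6', 'R7', 'R8', 'R9'] -> 12

Answer: 12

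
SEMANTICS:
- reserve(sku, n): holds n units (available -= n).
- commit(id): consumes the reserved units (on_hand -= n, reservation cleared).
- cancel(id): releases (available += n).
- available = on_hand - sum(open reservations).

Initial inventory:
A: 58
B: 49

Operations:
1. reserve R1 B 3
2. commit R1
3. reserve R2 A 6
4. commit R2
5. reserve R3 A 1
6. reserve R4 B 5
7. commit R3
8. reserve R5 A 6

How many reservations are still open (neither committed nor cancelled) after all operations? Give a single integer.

Step 1: reserve R1 B 3 -> on_hand[A=58 B=49] avail[A=58 B=46] open={R1}
Step 2: commit R1 -> on_hand[A=58 B=46] avail[A=58 B=46] open={}
Step 3: reserve R2 A 6 -> on_hand[A=58 B=46] avail[A=52 B=46] open={R2}
Step 4: commit R2 -> on_hand[A=52 B=46] avail[A=52 B=46] open={}
Step 5: reserve R3 A 1 -> on_hand[A=52 B=46] avail[A=51 B=46] open={R3}
Step 6: reserve R4 B 5 -> on_hand[A=52 B=46] avail[A=51 B=41] open={R3,R4}
Step 7: commit R3 -> on_hand[A=51 B=46] avail[A=51 B=41] open={R4}
Step 8: reserve R5 A 6 -> on_hand[A=51 B=46] avail[A=45 B=41] open={R4,R5}
Open reservations: ['R4', 'R5'] -> 2

Answer: 2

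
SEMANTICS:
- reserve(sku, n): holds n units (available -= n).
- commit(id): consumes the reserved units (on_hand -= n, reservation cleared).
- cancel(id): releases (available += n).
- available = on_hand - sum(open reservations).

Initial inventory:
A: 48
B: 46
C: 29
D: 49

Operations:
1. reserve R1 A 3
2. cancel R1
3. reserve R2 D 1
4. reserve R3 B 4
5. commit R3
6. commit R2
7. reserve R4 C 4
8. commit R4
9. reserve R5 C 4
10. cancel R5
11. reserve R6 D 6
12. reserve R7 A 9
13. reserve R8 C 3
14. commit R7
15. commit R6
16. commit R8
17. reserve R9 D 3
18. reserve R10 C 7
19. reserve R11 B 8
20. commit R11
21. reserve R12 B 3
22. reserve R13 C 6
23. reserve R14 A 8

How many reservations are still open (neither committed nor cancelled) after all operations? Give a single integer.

Step 1: reserve R1 A 3 -> on_hand[A=48 B=46 C=29 D=49] avail[A=45 B=46 C=29 D=49] open={R1}
Step 2: cancel R1 -> on_hand[A=48 B=46 C=29 D=49] avail[A=48 B=46 C=29 D=49] open={}
Step 3: reserve R2 D 1 -> on_hand[A=48 B=46 C=29 D=49] avail[A=48 B=46 C=29 D=48] open={R2}
Step 4: reserve R3 B 4 -> on_hand[A=48 B=46 C=29 D=49] avail[A=48 B=42 C=29 D=48] open={R2,R3}
Step 5: commit R3 -> on_hand[A=48 B=42 C=29 D=49] avail[A=48 B=42 C=29 D=48] open={R2}
Step 6: commit R2 -> on_hand[A=48 B=42 C=29 D=48] avail[A=48 B=42 C=29 D=48] open={}
Step 7: reserve R4 C 4 -> on_hand[A=48 B=42 C=29 D=48] avail[A=48 B=42 C=25 D=48] open={R4}
Step 8: commit R4 -> on_hand[A=48 B=42 C=25 D=48] avail[A=48 B=42 C=25 D=48] open={}
Step 9: reserve R5 C 4 -> on_hand[A=48 B=42 C=25 D=48] avail[A=48 B=42 C=21 D=48] open={R5}
Step 10: cancel R5 -> on_hand[A=48 B=42 C=25 D=48] avail[A=48 B=42 C=25 D=48] open={}
Step 11: reserve R6 D 6 -> on_hand[A=48 B=42 C=25 D=48] avail[A=48 B=42 C=25 D=42] open={R6}
Step 12: reserve R7 A 9 -> on_hand[A=48 B=42 C=25 D=48] avail[A=39 B=42 C=25 D=42] open={R6,R7}
Step 13: reserve R8 C 3 -> on_hand[A=48 B=42 C=25 D=48] avail[A=39 B=42 C=22 D=42] open={R6,R7,R8}
Step 14: commit R7 -> on_hand[A=39 B=42 C=25 D=48] avail[A=39 B=42 C=22 D=42] open={R6,R8}
Step 15: commit R6 -> on_hand[A=39 B=42 C=25 D=42] avail[A=39 B=42 C=22 D=42] open={R8}
Step 16: commit R8 -> on_hand[A=39 B=42 C=22 D=42] avail[A=39 B=42 C=22 D=42] open={}
Step 17: reserve R9 D 3 -> on_hand[A=39 B=42 C=22 D=42] avail[A=39 B=42 C=22 D=39] open={R9}
Step 18: reserve R10 C 7 -> on_hand[A=39 B=42 C=22 D=42] avail[A=39 B=42 C=15 D=39] open={R10,R9}
Step 19: reserve R11 B 8 -> on_hand[A=39 B=42 C=22 D=42] avail[A=39 B=34 C=15 D=39] open={R10,R11,R9}
Step 20: commit R11 -> on_hand[A=39 B=34 C=22 D=42] avail[A=39 B=34 C=15 D=39] open={R10,R9}
Step 21: reserve R12 B 3 -> on_hand[A=39 B=34 C=22 D=42] avail[A=39 B=31 C=15 D=39] open={R10,R12,R9}
Step 22: reserve R13 C 6 -> on_hand[A=39 B=34 C=22 D=42] avail[A=39 B=31 C=9 D=39] open={R10,R12,R13,R9}
Step 23: reserve R14 A 8 -> on_hand[A=39 B=34 C=22 D=42] avail[A=31 B=31 C=9 D=39] open={R10,R12,R13,R14,R9}
Open reservations: ['R10', 'R12', 'R13', 'R14', 'R9'] -> 5

Answer: 5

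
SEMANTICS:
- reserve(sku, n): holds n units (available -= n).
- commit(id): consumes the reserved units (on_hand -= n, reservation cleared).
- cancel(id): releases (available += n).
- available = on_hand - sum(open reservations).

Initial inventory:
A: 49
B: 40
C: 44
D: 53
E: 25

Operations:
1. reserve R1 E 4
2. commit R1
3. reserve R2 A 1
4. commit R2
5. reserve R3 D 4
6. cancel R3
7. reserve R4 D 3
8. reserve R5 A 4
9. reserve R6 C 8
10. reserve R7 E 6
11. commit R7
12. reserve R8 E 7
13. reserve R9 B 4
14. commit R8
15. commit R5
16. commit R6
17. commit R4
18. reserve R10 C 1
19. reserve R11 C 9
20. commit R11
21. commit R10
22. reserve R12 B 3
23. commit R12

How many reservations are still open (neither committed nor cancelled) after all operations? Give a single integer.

Step 1: reserve R1 E 4 -> on_hand[A=49 B=40 C=44 D=53 E=25] avail[A=49 B=40 C=44 D=53 E=21] open={R1}
Step 2: commit R1 -> on_hand[A=49 B=40 C=44 D=53 E=21] avail[A=49 B=40 C=44 D=53 E=21] open={}
Step 3: reserve R2 A 1 -> on_hand[A=49 B=40 C=44 D=53 E=21] avail[A=48 B=40 C=44 D=53 E=21] open={R2}
Step 4: commit R2 -> on_hand[A=48 B=40 C=44 D=53 E=21] avail[A=48 B=40 C=44 D=53 E=21] open={}
Step 5: reserve R3 D 4 -> on_hand[A=48 B=40 C=44 D=53 E=21] avail[A=48 B=40 C=44 D=49 E=21] open={R3}
Step 6: cancel R3 -> on_hand[A=48 B=40 C=44 D=53 E=21] avail[A=48 B=40 C=44 D=53 E=21] open={}
Step 7: reserve R4 D 3 -> on_hand[A=48 B=40 C=44 D=53 E=21] avail[A=48 B=40 C=44 D=50 E=21] open={R4}
Step 8: reserve R5 A 4 -> on_hand[A=48 B=40 C=44 D=53 E=21] avail[A=44 B=40 C=44 D=50 E=21] open={R4,R5}
Step 9: reserve R6 C 8 -> on_hand[A=48 B=40 C=44 D=53 E=21] avail[A=44 B=40 C=36 D=50 E=21] open={R4,R5,R6}
Step 10: reserve R7 E 6 -> on_hand[A=48 B=40 C=44 D=53 E=21] avail[A=44 B=40 C=36 D=50 E=15] open={R4,R5,R6,R7}
Step 11: commit R7 -> on_hand[A=48 B=40 C=44 D=53 E=15] avail[A=44 B=40 C=36 D=50 E=15] open={R4,R5,R6}
Step 12: reserve R8 E 7 -> on_hand[A=48 B=40 C=44 D=53 E=15] avail[A=44 B=40 C=36 D=50 E=8] open={R4,R5,R6,R8}
Step 13: reserve R9 B 4 -> on_hand[A=48 B=40 C=44 D=53 E=15] avail[A=44 B=36 C=36 D=50 E=8] open={R4,R5,R6,R8,R9}
Step 14: commit R8 -> on_hand[A=48 B=40 C=44 D=53 E=8] avail[A=44 B=36 C=36 D=50 E=8] open={R4,R5,R6,R9}
Step 15: commit R5 -> on_hand[A=44 B=40 C=44 D=53 E=8] avail[A=44 B=36 C=36 D=50 E=8] open={R4,R6,R9}
Step 16: commit R6 -> on_hand[A=44 B=40 C=36 D=53 E=8] avail[A=44 B=36 C=36 D=50 E=8] open={R4,R9}
Step 17: commit R4 -> on_hand[A=44 B=40 C=36 D=50 E=8] avail[A=44 B=36 C=36 D=50 E=8] open={R9}
Step 18: reserve R10 C 1 -> on_hand[A=44 B=40 C=36 D=50 E=8] avail[A=44 B=36 C=35 D=50 E=8] open={R10,R9}
Step 19: reserve R11 C 9 -> on_hand[A=44 B=40 C=36 D=50 E=8] avail[A=44 B=36 C=26 D=50 E=8] open={R10,R11,R9}
Step 20: commit R11 -> on_hand[A=44 B=40 C=27 D=50 E=8] avail[A=44 B=36 C=26 D=50 E=8] open={R10,R9}
Step 21: commit R10 -> on_hand[A=44 B=40 C=26 D=50 E=8] avail[A=44 B=36 C=26 D=50 E=8] open={R9}
Step 22: reserve R12 B 3 -> on_hand[A=44 B=40 C=26 D=50 E=8] avail[A=44 B=33 C=26 D=50 E=8] open={R12,R9}
Step 23: commit R12 -> on_hand[A=44 B=37 C=26 D=50 E=8] avail[A=44 B=33 C=26 D=50 E=8] open={R9}
Open reservations: ['R9'] -> 1

Answer: 1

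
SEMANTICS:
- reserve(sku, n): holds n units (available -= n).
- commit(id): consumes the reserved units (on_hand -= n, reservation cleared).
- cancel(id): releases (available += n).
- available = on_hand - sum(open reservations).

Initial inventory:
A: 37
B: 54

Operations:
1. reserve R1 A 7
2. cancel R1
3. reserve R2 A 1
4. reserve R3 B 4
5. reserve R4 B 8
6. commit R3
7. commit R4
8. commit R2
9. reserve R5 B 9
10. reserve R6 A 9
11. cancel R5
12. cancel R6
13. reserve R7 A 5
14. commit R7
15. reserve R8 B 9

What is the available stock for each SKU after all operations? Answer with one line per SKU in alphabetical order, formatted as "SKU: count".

Step 1: reserve R1 A 7 -> on_hand[A=37 B=54] avail[A=30 B=54] open={R1}
Step 2: cancel R1 -> on_hand[A=37 B=54] avail[A=37 B=54] open={}
Step 3: reserve R2 A 1 -> on_hand[A=37 B=54] avail[A=36 B=54] open={R2}
Step 4: reserve R3 B 4 -> on_hand[A=37 B=54] avail[A=36 B=50] open={R2,R3}
Step 5: reserve R4 B 8 -> on_hand[A=37 B=54] avail[A=36 B=42] open={R2,R3,R4}
Step 6: commit R3 -> on_hand[A=37 B=50] avail[A=36 B=42] open={R2,R4}
Step 7: commit R4 -> on_hand[A=37 B=42] avail[A=36 B=42] open={R2}
Step 8: commit R2 -> on_hand[A=36 B=42] avail[A=36 B=42] open={}
Step 9: reserve R5 B 9 -> on_hand[A=36 B=42] avail[A=36 B=33] open={R5}
Step 10: reserve R6 A 9 -> on_hand[A=36 B=42] avail[A=27 B=33] open={R5,R6}
Step 11: cancel R5 -> on_hand[A=36 B=42] avail[A=27 B=42] open={R6}
Step 12: cancel R6 -> on_hand[A=36 B=42] avail[A=36 B=42] open={}
Step 13: reserve R7 A 5 -> on_hand[A=36 B=42] avail[A=31 B=42] open={R7}
Step 14: commit R7 -> on_hand[A=31 B=42] avail[A=31 B=42] open={}
Step 15: reserve R8 B 9 -> on_hand[A=31 B=42] avail[A=31 B=33] open={R8}

Answer: A: 31
B: 33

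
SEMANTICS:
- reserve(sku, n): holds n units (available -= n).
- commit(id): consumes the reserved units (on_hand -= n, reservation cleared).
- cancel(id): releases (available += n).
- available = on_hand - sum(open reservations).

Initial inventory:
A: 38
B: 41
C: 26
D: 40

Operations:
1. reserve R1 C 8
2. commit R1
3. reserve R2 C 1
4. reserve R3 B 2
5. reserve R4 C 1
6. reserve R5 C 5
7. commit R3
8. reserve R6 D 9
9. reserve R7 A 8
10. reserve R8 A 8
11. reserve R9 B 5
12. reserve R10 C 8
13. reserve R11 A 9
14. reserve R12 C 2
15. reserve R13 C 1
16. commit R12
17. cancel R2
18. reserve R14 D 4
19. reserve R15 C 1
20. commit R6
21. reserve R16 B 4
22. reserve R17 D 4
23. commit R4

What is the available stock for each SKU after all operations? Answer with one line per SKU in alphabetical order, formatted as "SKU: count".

Step 1: reserve R1 C 8 -> on_hand[A=38 B=41 C=26 D=40] avail[A=38 B=41 C=18 D=40] open={R1}
Step 2: commit R1 -> on_hand[A=38 B=41 C=18 D=40] avail[A=38 B=41 C=18 D=40] open={}
Step 3: reserve R2 C 1 -> on_hand[A=38 B=41 C=18 D=40] avail[A=38 B=41 C=17 D=40] open={R2}
Step 4: reserve R3 B 2 -> on_hand[A=38 B=41 C=18 D=40] avail[A=38 B=39 C=17 D=40] open={R2,R3}
Step 5: reserve R4 C 1 -> on_hand[A=38 B=41 C=18 D=40] avail[A=38 B=39 C=16 D=40] open={R2,R3,R4}
Step 6: reserve R5 C 5 -> on_hand[A=38 B=41 C=18 D=40] avail[A=38 B=39 C=11 D=40] open={R2,R3,R4,R5}
Step 7: commit R3 -> on_hand[A=38 B=39 C=18 D=40] avail[A=38 B=39 C=11 D=40] open={R2,R4,R5}
Step 8: reserve R6 D 9 -> on_hand[A=38 B=39 C=18 D=40] avail[A=38 B=39 C=11 D=31] open={R2,R4,R5,R6}
Step 9: reserve R7 A 8 -> on_hand[A=38 B=39 C=18 D=40] avail[A=30 B=39 C=11 D=31] open={R2,R4,R5,R6,R7}
Step 10: reserve R8 A 8 -> on_hand[A=38 B=39 C=18 D=40] avail[A=22 B=39 C=11 D=31] open={R2,R4,R5,R6,R7,R8}
Step 11: reserve R9 B 5 -> on_hand[A=38 B=39 C=18 D=40] avail[A=22 B=34 C=11 D=31] open={R2,R4,R5,R6,R7,R8,R9}
Step 12: reserve R10 C 8 -> on_hand[A=38 B=39 C=18 D=40] avail[A=22 B=34 C=3 D=31] open={R10,R2,R4,R5,R6,R7,R8,R9}
Step 13: reserve R11 A 9 -> on_hand[A=38 B=39 C=18 D=40] avail[A=13 B=34 C=3 D=31] open={R10,R11,R2,R4,R5,R6,R7,R8,R9}
Step 14: reserve R12 C 2 -> on_hand[A=38 B=39 C=18 D=40] avail[A=13 B=34 C=1 D=31] open={R10,R11,R12,R2,R4,R5,R6,R7,R8,R9}
Step 15: reserve R13 C 1 -> on_hand[A=38 B=39 C=18 D=40] avail[A=13 B=34 C=0 D=31] open={R10,R11,R12,R13,R2,R4,R5,R6,R7,R8,R9}
Step 16: commit R12 -> on_hand[A=38 B=39 C=16 D=40] avail[A=13 B=34 C=0 D=31] open={R10,R11,R13,R2,R4,R5,R6,R7,R8,R9}
Step 17: cancel R2 -> on_hand[A=38 B=39 C=16 D=40] avail[A=13 B=34 C=1 D=31] open={R10,R11,R13,R4,R5,R6,R7,R8,R9}
Step 18: reserve R14 D 4 -> on_hand[A=38 B=39 C=16 D=40] avail[A=13 B=34 C=1 D=27] open={R10,R11,R13,R14,R4,R5,R6,R7,R8,R9}
Step 19: reserve R15 C 1 -> on_hand[A=38 B=39 C=16 D=40] avail[A=13 B=34 C=0 D=27] open={R10,R11,R13,R14,R15,R4,R5,R6,R7,R8,R9}
Step 20: commit R6 -> on_hand[A=38 B=39 C=16 D=31] avail[A=13 B=34 C=0 D=27] open={R10,R11,R13,R14,R15,R4,R5,R7,R8,R9}
Step 21: reserve R16 B 4 -> on_hand[A=38 B=39 C=16 D=31] avail[A=13 B=30 C=0 D=27] open={R10,R11,R13,R14,R15,R16,R4,R5,R7,R8,R9}
Step 22: reserve R17 D 4 -> on_hand[A=38 B=39 C=16 D=31] avail[A=13 B=30 C=0 D=23] open={R10,R11,R13,R14,R15,R16,R17,R4,R5,R7,R8,R9}
Step 23: commit R4 -> on_hand[A=38 B=39 C=15 D=31] avail[A=13 B=30 C=0 D=23] open={R10,R11,R13,R14,R15,R16,R17,R5,R7,R8,R9}

Answer: A: 13
B: 30
C: 0
D: 23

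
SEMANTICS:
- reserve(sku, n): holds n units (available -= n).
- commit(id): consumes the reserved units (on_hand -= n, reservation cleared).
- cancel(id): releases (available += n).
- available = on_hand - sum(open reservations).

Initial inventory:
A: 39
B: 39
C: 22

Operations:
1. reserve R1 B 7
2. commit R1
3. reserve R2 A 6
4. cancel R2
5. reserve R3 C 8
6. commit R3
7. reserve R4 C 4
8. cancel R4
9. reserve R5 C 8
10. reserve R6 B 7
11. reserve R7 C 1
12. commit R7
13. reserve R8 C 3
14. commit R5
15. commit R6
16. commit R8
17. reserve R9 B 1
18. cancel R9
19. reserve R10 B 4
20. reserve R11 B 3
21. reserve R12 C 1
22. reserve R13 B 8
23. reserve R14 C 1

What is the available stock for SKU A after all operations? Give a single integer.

Step 1: reserve R1 B 7 -> on_hand[A=39 B=39 C=22] avail[A=39 B=32 C=22] open={R1}
Step 2: commit R1 -> on_hand[A=39 B=32 C=22] avail[A=39 B=32 C=22] open={}
Step 3: reserve R2 A 6 -> on_hand[A=39 B=32 C=22] avail[A=33 B=32 C=22] open={R2}
Step 4: cancel R2 -> on_hand[A=39 B=32 C=22] avail[A=39 B=32 C=22] open={}
Step 5: reserve R3 C 8 -> on_hand[A=39 B=32 C=22] avail[A=39 B=32 C=14] open={R3}
Step 6: commit R3 -> on_hand[A=39 B=32 C=14] avail[A=39 B=32 C=14] open={}
Step 7: reserve R4 C 4 -> on_hand[A=39 B=32 C=14] avail[A=39 B=32 C=10] open={R4}
Step 8: cancel R4 -> on_hand[A=39 B=32 C=14] avail[A=39 B=32 C=14] open={}
Step 9: reserve R5 C 8 -> on_hand[A=39 B=32 C=14] avail[A=39 B=32 C=6] open={R5}
Step 10: reserve R6 B 7 -> on_hand[A=39 B=32 C=14] avail[A=39 B=25 C=6] open={R5,R6}
Step 11: reserve R7 C 1 -> on_hand[A=39 B=32 C=14] avail[A=39 B=25 C=5] open={R5,R6,R7}
Step 12: commit R7 -> on_hand[A=39 B=32 C=13] avail[A=39 B=25 C=5] open={R5,R6}
Step 13: reserve R8 C 3 -> on_hand[A=39 B=32 C=13] avail[A=39 B=25 C=2] open={R5,R6,R8}
Step 14: commit R5 -> on_hand[A=39 B=32 C=5] avail[A=39 B=25 C=2] open={R6,R8}
Step 15: commit R6 -> on_hand[A=39 B=25 C=5] avail[A=39 B=25 C=2] open={R8}
Step 16: commit R8 -> on_hand[A=39 B=25 C=2] avail[A=39 B=25 C=2] open={}
Step 17: reserve R9 B 1 -> on_hand[A=39 B=25 C=2] avail[A=39 B=24 C=2] open={R9}
Step 18: cancel R9 -> on_hand[A=39 B=25 C=2] avail[A=39 B=25 C=2] open={}
Step 19: reserve R10 B 4 -> on_hand[A=39 B=25 C=2] avail[A=39 B=21 C=2] open={R10}
Step 20: reserve R11 B 3 -> on_hand[A=39 B=25 C=2] avail[A=39 B=18 C=2] open={R10,R11}
Step 21: reserve R12 C 1 -> on_hand[A=39 B=25 C=2] avail[A=39 B=18 C=1] open={R10,R11,R12}
Step 22: reserve R13 B 8 -> on_hand[A=39 B=25 C=2] avail[A=39 B=10 C=1] open={R10,R11,R12,R13}
Step 23: reserve R14 C 1 -> on_hand[A=39 B=25 C=2] avail[A=39 B=10 C=0] open={R10,R11,R12,R13,R14}
Final available[A] = 39

Answer: 39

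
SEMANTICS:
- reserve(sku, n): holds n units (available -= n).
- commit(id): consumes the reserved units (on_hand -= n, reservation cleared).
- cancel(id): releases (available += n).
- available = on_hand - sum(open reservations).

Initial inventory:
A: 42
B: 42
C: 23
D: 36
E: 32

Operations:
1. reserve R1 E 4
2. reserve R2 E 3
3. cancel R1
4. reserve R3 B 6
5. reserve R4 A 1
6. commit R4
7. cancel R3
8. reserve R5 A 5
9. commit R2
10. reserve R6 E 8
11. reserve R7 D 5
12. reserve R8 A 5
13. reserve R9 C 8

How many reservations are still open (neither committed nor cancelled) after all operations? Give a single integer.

Step 1: reserve R1 E 4 -> on_hand[A=42 B=42 C=23 D=36 E=32] avail[A=42 B=42 C=23 D=36 E=28] open={R1}
Step 2: reserve R2 E 3 -> on_hand[A=42 B=42 C=23 D=36 E=32] avail[A=42 B=42 C=23 D=36 E=25] open={R1,R2}
Step 3: cancel R1 -> on_hand[A=42 B=42 C=23 D=36 E=32] avail[A=42 B=42 C=23 D=36 E=29] open={R2}
Step 4: reserve R3 B 6 -> on_hand[A=42 B=42 C=23 D=36 E=32] avail[A=42 B=36 C=23 D=36 E=29] open={R2,R3}
Step 5: reserve R4 A 1 -> on_hand[A=42 B=42 C=23 D=36 E=32] avail[A=41 B=36 C=23 D=36 E=29] open={R2,R3,R4}
Step 6: commit R4 -> on_hand[A=41 B=42 C=23 D=36 E=32] avail[A=41 B=36 C=23 D=36 E=29] open={R2,R3}
Step 7: cancel R3 -> on_hand[A=41 B=42 C=23 D=36 E=32] avail[A=41 B=42 C=23 D=36 E=29] open={R2}
Step 8: reserve R5 A 5 -> on_hand[A=41 B=42 C=23 D=36 E=32] avail[A=36 B=42 C=23 D=36 E=29] open={R2,R5}
Step 9: commit R2 -> on_hand[A=41 B=42 C=23 D=36 E=29] avail[A=36 B=42 C=23 D=36 E=29] open={R5}
Step 10: reserve R6 E 8 -> on_hand[A=41 B=42 C=23 D=36 E=29] avail[A=36 B=42 C=23 D=36 E=21] open={R5,R6}
Step 11: reserve R7 D 5 -> on_hand[A=41 B=42 C=23 D=36 E=29] avail[A=36 B=42 C=23 D=31 E=21] open={R5,R6,R7}
Step 12: reserve R8 A 5 -> on_hand[A=41 B=42 C=23 D=36 E=29] avail[A=31 B=42 C=23 D=31 E=21] open={R5,R6,R7,R8}
Step 13: reserve R9 C 8 -> on_hand[A=41 B=42 C=23 D=36 E=29] avail[A=31 B=42 C=15 D=31 E=21] open={R5,R6,R7,R8,R9}
Open reservations: ['R5', 'R6', 'R7', 'R8', 'R9'] -> 5

Answer: 5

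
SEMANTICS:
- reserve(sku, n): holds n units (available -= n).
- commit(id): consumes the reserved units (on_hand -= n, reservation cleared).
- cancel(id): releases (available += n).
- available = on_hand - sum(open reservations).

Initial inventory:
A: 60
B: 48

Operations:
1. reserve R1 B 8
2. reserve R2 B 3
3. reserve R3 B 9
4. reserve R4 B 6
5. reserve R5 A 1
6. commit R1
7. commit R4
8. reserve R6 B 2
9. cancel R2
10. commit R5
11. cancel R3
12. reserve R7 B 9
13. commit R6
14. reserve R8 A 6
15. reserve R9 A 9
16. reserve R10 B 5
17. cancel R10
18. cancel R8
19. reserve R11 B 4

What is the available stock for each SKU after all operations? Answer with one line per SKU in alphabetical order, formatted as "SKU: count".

Answer: A: 50
B: 19

Derivation:
Step 1: reserve R1 B 8 -> on_hand[A=60 B=48] avail[A=60 B=40] open={R1}
Step 2: reserve R2 B 3 -> on_hand[A=60 B=48] avail[A=60 B=37] open={R1,R2}
Step 3: reserve R3 B 9 -> on_hand[A=60 B=48] avail[A=60 B=28] open={R1,R2,R3}
Step 4: reserve R4 B 6 -> on_hand[A=60 B=48] avail[A=60 B=22] open={R1,R2,R3,R4}
Step 5: reserve R5 A 1 -> on_hand[A=60 B=48] avail[A=59 B=22] open={R1,R2,R3,R4,R5}
Step 6: commit R1 -> on_hand[A=60 B=40] avail[A=59 B=22] open={R2,R3,R4,R5}
Step 7: commit R4 -> on_hand[A=60 B=34] avail[A=59 B=22] open={R2,R3,R5}
Step 8: reserve R6 B 2 -> on_hand[A=60 B=34] avail[A=59 B=20] open={R2,R3,R5,R6}
Step 9: cancel R2 -> on_hand[A=60 B=34] avail[A=59 B=23] open={R3,R5,R6}
Step 10: commit R5 -> on_hand[A=59 B=34] avail[A=59 B=23] open={R3,R6}
Step 11: cancel R3 -> on_hand[A=59 B=34] avail[A=59 B=32] open={R6}
Step 12: reserve R7 B 9 -> on_hand[A=59 B=34] avail[A=59 B=23] open={R6,R7}
Step 13: commit R6 -> on_hand[A=59 B=32] avail[A=59 B=23] open={R7}
Step 14: reserve R8 A 6 -> on_hand[A=59 B=32] avail[A=53 B=23] open={R7,R8}
Step 15: reserve R9 A 9 -> on_hand[A=59 B=32] avail[A=44 B=23] open={R7,R8,R9}
Step 16: reserve R10 B 5 -> on_hand[A=59 B=32] avail[A=44 B=18] open={R10,R7,R8,R9}
Step 17: cancel R10 -> on_hand[A=59 B=32] avail[A=44 B=23] open={R7,R8,R9}
Step 18: cancel R8 -> on_hand[A=59 B=32] avail[A=50 B=23] open={R7,R9}
Step 19: reserve R11 B 4 -> on_hand[A=59 B=32] avail[A=50 B=19] open={R11,R7,R9}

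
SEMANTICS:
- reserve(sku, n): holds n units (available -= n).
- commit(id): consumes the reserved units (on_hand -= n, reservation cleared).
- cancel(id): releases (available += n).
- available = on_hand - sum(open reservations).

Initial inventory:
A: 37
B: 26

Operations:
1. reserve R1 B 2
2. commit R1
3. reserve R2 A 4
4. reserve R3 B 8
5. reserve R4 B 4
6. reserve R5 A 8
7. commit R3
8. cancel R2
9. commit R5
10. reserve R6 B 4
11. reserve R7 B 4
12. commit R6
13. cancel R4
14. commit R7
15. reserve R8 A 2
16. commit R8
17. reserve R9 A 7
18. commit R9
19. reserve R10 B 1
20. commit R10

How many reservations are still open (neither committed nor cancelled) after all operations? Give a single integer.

Answer: 0

Derivation:
Step 1: reserve R1 B 2 -> on_hand[A=37 B=26] avail[A=37 B=24] open={R1}
Step 2: commit R1 -> on_hand[A=37 B=24] avail[A=37 B=24] open={}
Step 3: reserve R2 A 4 -> on_hand[A=37 B=24] avail[A=33 B=24] open={R2}
Step 4: reserve R3 B 8 -> on_hand[A=37 B=24] avail[A=33 B=16] open={R2,R3}
Step 5: reserve R4 B 4 -> on_hand[A=37 B=24] avail[A=33 B=12] open={R2,R3,R4}
Step 6: reserve R5 A 8 -> on_hand[A=37 B=24] avail[A=25 B=12] open={R2,R3,R4,R5}
Step 7: commit R3 -> on_hand[A=37 B=16] avail[A=25 B=12] open={R2,R4,R5}
Step 8: cancel R2 -> on_hand[A=37 B=16] avail[A=29 B=12] open={R4,R5}
Step 9: commit R5 -> on_hand[A=29 B=16] avail[A=29 B=12] open={R4}
Step 10: reserve R6 B 4 -> on_hand[A=29 B=16] avail[A=29 B=8] open={R4,R6}
Step 11: reserve R7 B 4 -> on_hand[A=29 B=16] avail[A=29 B=4] open={R4,R6,R7}
Step 12: commit R6 -> on_hand[A=29 B=12] avail[A=29 B=4] open={R4,R7}
Step 13: cancel R4 -> on_hand[A=29 B=12] avail[A=29 B=8] open={R7}
Step 14: commit R7 -> on_hand[A=29 B=8] avail[A=29 B=8] open={}
Step 15: reserve R8 A 2 -> on_hand[A=29 B=8] avail[A=27 B=8] open={R8}
Step 16: commit R8 -> on_hand[A=27 B=8] avail[A=27 B=8] open={}
Step 17: reserve R9 A 7 -> on_hand[A=27 B=8] avail[A=20 B=8] open={R9}
Step 18: commit R9 -> on_hand[A=20 B=8] avail[A=20 B=8] open={}
Step 19: reserve R10 B 1 -> on_hand[A=20 B=8] avail[A=20 B=7] open={R10}
Step 20: commit R10 -> on_hand[A=20 B=7] avail[A=20 B=7] open={}
Open reservations: [] -> 0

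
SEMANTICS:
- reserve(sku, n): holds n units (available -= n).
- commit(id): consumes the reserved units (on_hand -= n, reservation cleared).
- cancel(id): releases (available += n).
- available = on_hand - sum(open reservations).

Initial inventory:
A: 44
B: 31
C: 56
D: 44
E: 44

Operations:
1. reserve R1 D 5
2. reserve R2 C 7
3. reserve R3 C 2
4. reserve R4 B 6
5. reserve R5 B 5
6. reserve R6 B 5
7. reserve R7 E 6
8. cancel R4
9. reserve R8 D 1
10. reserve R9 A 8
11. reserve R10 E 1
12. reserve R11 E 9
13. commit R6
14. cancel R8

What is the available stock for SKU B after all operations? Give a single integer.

Step 1: reserve R1 D 5 -> on_hand[A=44 B=31 C=56 D=44 E=44] avail[A=44 B=31 C=56 D=39 E=44] open={R1}
Step 2: reserve R2 C 7 -> on_hand[A=44 B=31 C=56 D=44 E=44] avail[A=44 B=31 C=49 D=39 E=44] open={R1,R2}
Step 3: reserve R3 C 2 -> on_hand[A=44 B=31 C=56 D=44 E=44] avail[A=44 B=31 C=47 D=39 E=44] open={R1,R2,R3}
Step 4: reserve R4 B 6 -> on_hand[A=44 B=31 C=56 D=44 E=44] avail[A=44 B=25 C=47 D=39 E=44] open={R1,R2,R3,R4}
Step 5: reserve R5 B 5 -> on_hand[A=44 B=31 C=56 D=44 E=44] avail[A=44 B=20 C=47 D=39 E=44] open={R1,R2,R3,R4,R5}
Step 6: reserve R6 B 5 -> on_hand[A=44 B=31 C=56 D=44 E=44] avail[A=44 B=15 C=47 D=39 E=44] open={R1,R2,R3,R4,R5,R6}
Step 7: reserve R7 E 6 -> on_hand[A=44 B=31 C=56 D=44 E=44] avail[A=44 B=15 C=47 D=39 E=38] open={R1,R2,R3,R4,R5,R6,R7}
Step 8: cancel R4 -> on_hand[A=44 B=31 C=56 D=44 E=44] avail[A=44 B=21 C=47 D=39 E=38] open={R1,R2,R3,R5,R6,R7}
Step 9: reserve R8 D 1 -> on_hand[A=44 B=31 C=56 D=44 E=44] avail[A=44 B=21 C=47 D=38 E=38] open={R1,R2,R3,R5,R6,R7,R8}
Step 10: reserve R9 A 8 -> on_hand[A=44 B=31 C=56 D=44 E=44] avail[A=36 B=21 C=47 D=38 E=38] open={R1,R2,R3,R5,R6,R7,R8,R9}
Step 11: reserve R10 E 1 -> on_hand[A=44 B=31 C=56 D=44 E=44] avail[A=36 B=21 C=47 D=38 E=37] open={R1,R10,R2,R3,R5,R6,R7,R8,R9}
Step 12: reserve R11 E 9 -> on_hand[A=44 B=31 C=56 D=44 E=44] avail[A=36 B=21 C=47 D=38 E=28] open={R1,R10,R11,R2,R3,R5,R6,R7,R8,R9}
Step 13: commit R6 -> on_hand[A=44 B=26 C=56 D=44 E=44] avail[A=36 B=21 C=47 D=38 E=28] open={R1,R10,R11,R2,R3,R5,R7,R8,R9}
Step 14: cancel R8 -> on_hand[A=44 B=26 C=56 D=44 E=44] avail[A=36 B=21 C=47 D=39 E=28] open={R1,R10,R11,R2,R3,R5,R7,R9}
Final available[B] = 21

Answer: 21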